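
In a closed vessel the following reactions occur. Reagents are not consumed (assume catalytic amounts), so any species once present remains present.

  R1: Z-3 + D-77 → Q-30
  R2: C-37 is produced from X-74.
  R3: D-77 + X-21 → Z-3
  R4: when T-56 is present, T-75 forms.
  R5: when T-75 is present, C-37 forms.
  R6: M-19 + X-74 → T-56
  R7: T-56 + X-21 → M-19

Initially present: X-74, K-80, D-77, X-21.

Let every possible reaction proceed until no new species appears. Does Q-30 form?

Yes

D-77 and X-21 present → Z-3 forms (R3).
Z-3 and D-77 present → Q-30 forms (R1).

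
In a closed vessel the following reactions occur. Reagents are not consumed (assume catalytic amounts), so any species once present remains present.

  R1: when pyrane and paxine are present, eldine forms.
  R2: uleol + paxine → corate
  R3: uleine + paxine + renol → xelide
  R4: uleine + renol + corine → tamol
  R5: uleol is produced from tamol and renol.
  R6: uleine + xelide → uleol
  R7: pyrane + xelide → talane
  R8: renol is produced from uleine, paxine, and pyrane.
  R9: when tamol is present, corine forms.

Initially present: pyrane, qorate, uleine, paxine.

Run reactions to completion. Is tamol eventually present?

No

tamol would need uleine, renol, and corine (R4), but corine never forms.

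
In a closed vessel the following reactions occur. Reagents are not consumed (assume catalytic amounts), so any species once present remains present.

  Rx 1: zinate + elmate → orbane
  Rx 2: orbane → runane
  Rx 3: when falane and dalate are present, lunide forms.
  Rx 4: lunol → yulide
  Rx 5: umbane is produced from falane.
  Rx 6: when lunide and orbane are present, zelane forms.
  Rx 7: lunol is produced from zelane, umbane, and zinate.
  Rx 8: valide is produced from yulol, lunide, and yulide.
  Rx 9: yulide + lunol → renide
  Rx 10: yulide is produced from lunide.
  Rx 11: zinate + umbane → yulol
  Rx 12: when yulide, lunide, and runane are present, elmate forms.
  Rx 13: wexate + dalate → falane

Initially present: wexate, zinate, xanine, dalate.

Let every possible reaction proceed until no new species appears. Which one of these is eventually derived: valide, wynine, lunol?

valide

wexate and dalate present → falane forms (Rx 13).
falane and dalate present → lunide forms (Rx 3).
falane present → umbane forms (Rx 5).
lunide present → yulide forms (Rx 10).
zinate and umbane present → yulol forms (Rx 11).
yulol, lunide, and yulide present → valide forms (Rx 8).
lunol would need zelane, umbane, and zinate (Rx 7), but zelane never forms. No rule produces wynine, and it is not given.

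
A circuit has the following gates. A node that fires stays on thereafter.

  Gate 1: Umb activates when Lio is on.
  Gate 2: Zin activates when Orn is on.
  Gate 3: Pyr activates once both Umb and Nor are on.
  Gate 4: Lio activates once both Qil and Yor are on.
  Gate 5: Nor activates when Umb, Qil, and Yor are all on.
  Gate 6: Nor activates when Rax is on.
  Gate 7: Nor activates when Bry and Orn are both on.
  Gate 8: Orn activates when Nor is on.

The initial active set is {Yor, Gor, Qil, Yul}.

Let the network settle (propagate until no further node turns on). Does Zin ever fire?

Yes

Gate 4: Qil and Yor on → Lio on.
Lio is on, so Umb activates (Gate 1).
Gate 5: Umb, Qil, and Yor on → Nor on.
Nor is on, so Orn activates (Gate 8).
Gate 2: Orn on → Zin on.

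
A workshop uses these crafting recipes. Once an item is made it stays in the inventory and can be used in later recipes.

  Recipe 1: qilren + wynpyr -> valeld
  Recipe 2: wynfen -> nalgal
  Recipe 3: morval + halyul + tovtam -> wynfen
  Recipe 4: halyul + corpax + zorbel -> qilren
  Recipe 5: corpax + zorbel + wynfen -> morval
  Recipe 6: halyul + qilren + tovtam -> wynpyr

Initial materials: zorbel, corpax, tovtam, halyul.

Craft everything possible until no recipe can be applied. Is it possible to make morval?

morval would need corpax, zorbel, and wynfen (Recipe 5), but wynfen is never obtained.

No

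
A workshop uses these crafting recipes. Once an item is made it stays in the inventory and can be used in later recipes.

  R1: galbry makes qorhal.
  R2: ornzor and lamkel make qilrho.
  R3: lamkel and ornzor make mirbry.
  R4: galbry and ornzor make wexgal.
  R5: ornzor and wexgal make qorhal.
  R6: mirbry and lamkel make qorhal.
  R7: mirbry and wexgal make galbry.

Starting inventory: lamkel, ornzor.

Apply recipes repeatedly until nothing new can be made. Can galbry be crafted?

No

galbry would need mirbry and wexgal (R7), but wexgal is never obtained.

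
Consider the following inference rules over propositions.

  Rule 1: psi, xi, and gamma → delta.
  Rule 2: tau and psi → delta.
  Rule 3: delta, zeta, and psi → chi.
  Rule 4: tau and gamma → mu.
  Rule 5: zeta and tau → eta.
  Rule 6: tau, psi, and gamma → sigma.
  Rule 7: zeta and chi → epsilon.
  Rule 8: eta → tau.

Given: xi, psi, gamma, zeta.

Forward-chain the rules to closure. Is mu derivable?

No

mu would need tau and gamma (Rule 4), but tau is never established.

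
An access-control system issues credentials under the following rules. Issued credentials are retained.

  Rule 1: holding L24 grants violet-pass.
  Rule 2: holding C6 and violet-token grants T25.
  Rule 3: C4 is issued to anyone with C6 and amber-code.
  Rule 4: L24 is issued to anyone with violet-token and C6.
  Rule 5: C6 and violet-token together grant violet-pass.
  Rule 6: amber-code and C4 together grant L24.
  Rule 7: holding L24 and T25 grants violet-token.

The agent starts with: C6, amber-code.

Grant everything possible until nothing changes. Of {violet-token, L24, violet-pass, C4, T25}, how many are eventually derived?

3

Holding C6 and amber-code grants C4 (Rule 3).
Holding amber-code and C4 grants L24 (Rule 6).
Holding L24 grants violet-pass (Rule 1).
violet-token would need L24 and T25 (Rule 7), but T25 is never granted.
L24: reached.
violet-pass: reached.
C4: reached.
T25 would need C6 and violet-token (Rule 2), but violet-token is never granted.
Reached: L24, violet-pass, and C4 — 3 of the 5.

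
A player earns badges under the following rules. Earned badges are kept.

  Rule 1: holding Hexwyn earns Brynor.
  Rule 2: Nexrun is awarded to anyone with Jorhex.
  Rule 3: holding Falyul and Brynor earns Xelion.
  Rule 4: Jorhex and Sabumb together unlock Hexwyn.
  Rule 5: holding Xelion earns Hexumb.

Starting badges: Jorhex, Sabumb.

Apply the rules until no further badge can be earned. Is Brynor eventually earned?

With Jorhex and Sabumb, Hexwyn is earned (Rule 4).
With Hexwyn, Brynor is earned (Rule 1).

Yes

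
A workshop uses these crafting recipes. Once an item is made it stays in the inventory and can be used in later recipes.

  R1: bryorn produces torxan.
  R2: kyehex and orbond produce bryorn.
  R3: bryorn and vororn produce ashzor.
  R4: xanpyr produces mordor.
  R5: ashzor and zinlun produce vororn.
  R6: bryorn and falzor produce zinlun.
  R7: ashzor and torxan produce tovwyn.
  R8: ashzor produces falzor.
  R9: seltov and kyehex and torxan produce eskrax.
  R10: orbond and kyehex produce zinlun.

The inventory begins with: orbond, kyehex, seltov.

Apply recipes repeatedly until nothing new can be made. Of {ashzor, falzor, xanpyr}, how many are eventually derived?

0

ashzor would need bryorn and vororn (R3), but vororn is never obtained.
falzor would need ashzor (R8), but ashzor is never obtained.
No rule produces xanpyr, and it is not given.
None of the 3 are reached.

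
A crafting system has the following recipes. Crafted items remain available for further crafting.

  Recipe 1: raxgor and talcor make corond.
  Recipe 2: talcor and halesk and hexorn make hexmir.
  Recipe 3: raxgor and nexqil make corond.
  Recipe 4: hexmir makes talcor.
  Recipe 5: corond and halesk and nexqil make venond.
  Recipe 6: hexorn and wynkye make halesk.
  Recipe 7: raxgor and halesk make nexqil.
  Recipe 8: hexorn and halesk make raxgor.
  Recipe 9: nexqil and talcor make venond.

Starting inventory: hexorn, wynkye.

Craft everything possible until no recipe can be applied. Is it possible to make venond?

Yes

hexorn and wynkye → halesk (Recipe 6).
Using Recipe 8, hexorn and halesk make raxgor.
Using Recipe 7, raxgor and halesk make nexqil.
raxgor and nexqil → corond (Recipe 3).
Using Recipe 5, corond, halesk, and nexqil make venond.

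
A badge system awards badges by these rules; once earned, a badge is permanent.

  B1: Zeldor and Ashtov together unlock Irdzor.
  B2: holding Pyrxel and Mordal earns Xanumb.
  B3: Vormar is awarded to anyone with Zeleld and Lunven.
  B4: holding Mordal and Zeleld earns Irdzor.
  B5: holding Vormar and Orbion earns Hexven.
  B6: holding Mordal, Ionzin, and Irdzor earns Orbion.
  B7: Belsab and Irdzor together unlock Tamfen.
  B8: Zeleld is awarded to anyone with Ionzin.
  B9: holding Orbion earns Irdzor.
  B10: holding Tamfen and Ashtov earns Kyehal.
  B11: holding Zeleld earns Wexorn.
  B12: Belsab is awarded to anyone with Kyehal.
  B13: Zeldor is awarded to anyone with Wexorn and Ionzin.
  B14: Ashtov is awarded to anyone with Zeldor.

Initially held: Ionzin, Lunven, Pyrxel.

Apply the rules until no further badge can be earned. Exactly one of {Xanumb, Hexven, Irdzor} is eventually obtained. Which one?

Irdzor

With Ionzin, Zeleld is earned (B8).
With Zeleld, Wexorn is earned (B11).
With Wexorn and Ionzin, Zeldor is earned (B13).
With Zeldor, Ashtov is earned (B14).
With Zeldor and Ashtov, Irdzor is earned (B1).
Xanumb would need Pyrxel and Mordal (B2), but Mordal is never earned. Hexven would need Vormar and Orbion (B5), but Orbion is never earned.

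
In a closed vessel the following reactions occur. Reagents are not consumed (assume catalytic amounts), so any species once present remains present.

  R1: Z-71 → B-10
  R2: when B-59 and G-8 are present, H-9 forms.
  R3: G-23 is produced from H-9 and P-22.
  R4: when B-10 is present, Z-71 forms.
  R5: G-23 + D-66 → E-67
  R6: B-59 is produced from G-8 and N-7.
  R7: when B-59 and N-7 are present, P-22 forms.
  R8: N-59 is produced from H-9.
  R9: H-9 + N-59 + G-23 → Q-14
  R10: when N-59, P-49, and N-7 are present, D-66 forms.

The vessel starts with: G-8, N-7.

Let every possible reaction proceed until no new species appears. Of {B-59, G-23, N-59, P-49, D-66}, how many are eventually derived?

3

G-8 and N-7 present → B-59 forms (R6).
B-59 and N-7 present → P-22 forms (R7).
B-59 and G-8 present → H-9 forms (R2).
H-9 present → N-59 forms (R8).
H-9 and P-22 present → G-23 forms (R3).
B-59: reached.
G-23: reached.
N-59: reached.
No rule produces P-49, and it is not given.
D-66 would need N-59, P-49, and N-7 (R10), but P-49 never forms.
Reached: B-59, G-23, and N-59 — 3 of the 5.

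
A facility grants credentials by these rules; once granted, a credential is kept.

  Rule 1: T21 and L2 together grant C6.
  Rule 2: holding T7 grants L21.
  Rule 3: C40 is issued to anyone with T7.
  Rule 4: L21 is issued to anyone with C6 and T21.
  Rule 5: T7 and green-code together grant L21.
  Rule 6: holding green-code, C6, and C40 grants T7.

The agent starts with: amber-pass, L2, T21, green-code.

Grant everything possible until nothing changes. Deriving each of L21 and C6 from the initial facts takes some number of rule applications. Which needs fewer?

C6

C6: Holding T21 and L2 grants C6 (Rule 1). [1 rule application]
L21: Holding T21 and L2 grants C6 (Rule 1). Holding C6 and T21 grants L21 (Rule 4). [2 rule applications]
C6 needs fewer.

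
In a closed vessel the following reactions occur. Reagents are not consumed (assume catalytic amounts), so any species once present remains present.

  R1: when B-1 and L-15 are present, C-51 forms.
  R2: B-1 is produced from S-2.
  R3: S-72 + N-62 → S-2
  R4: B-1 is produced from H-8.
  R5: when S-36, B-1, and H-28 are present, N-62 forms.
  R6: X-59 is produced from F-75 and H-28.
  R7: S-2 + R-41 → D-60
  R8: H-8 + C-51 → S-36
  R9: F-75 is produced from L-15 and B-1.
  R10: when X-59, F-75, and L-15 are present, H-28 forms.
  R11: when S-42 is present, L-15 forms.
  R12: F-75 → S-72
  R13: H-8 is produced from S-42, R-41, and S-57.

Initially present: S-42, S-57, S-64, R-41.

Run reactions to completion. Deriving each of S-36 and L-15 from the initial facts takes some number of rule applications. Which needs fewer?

L-15: S-42 present → L-15 forms (R11). [1 rule application]
S-36: S-42 present → L-15 forms (R11). S-42, R-41, and S-57 present → H-8 forms (R13). H-8 present → B-1 forms (R4). B-1 and L-15 present → C-51 forms (R1). H-8 and C-51 present → S-36 forms (R8). [5 rule applications]
L-15 needs fewer.

L-15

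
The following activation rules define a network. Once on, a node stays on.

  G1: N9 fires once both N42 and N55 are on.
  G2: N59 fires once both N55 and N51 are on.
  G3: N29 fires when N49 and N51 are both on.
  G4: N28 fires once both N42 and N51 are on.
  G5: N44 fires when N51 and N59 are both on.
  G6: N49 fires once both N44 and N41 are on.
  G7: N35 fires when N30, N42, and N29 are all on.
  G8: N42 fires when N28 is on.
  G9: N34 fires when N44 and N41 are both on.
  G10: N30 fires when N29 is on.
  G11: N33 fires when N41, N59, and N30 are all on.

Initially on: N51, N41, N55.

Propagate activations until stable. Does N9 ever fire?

No

N9 would need N42 and N55 (G1), but N42 never turns on.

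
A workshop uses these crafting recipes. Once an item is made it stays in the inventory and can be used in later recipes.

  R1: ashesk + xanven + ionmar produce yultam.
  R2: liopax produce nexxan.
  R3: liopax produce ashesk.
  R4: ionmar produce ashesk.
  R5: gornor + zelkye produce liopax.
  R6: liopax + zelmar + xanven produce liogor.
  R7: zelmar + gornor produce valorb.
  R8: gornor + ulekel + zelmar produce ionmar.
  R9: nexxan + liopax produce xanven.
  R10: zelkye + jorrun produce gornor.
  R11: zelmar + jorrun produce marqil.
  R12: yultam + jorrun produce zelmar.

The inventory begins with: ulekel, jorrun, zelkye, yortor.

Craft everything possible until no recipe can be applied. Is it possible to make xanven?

Yes

Using R10, zelkye and jorrun make gornor.
Using R5, gornor and zelkye make liopax.
liopax → nexxan (R2).
nexxan + liopax → xanven (R9).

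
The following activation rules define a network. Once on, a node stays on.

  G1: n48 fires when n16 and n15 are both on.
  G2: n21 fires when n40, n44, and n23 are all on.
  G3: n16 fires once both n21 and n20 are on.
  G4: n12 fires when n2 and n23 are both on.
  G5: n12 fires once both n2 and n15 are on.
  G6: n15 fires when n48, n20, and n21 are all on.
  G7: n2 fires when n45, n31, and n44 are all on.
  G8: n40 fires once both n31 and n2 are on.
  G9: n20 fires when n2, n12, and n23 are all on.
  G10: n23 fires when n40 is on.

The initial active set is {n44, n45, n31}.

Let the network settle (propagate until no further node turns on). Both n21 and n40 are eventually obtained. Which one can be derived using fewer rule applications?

n40

n40: G7: n45, n31, and n44 on → n2 on. n31 and n2 are on, so n40 fires (G8). [2 rule applications]
n21: G7: n45, n31, and n44 on → n2 on. G8: n31 and n2 on → n40 on. n40 is on, so n23 fires (G10). G2: n40, n44, and n23 on → n21 on. [4 rule applications]
n40 needs fewer.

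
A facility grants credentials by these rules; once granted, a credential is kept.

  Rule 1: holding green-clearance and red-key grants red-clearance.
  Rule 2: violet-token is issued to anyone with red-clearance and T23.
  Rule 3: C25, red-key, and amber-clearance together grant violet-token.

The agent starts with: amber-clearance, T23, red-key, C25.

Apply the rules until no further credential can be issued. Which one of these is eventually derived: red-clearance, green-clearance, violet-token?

violet-token

Holding C25, red-key, and amber-clearance grants violet-token (Rule 3).
No rule produces green-clearance, and it is not given. red-clearance would need green-clearance and red-key (Rule 1), but green-clearance is never granted.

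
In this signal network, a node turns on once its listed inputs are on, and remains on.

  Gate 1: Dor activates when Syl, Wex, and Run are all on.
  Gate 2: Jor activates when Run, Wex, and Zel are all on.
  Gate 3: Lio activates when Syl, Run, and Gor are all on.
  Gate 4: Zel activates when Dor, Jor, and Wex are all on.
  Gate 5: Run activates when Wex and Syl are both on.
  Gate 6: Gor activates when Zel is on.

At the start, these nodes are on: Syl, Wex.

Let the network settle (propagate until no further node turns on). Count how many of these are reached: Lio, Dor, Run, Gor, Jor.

Gate 5: Wex and Syl on → Run on.
Syl, Wex, and Run are on, so Dor activates (Gate 1).
Lio would need Syl, Run, and Gor (Gate 3), but Gor never turns on.
Dor: reached.
Run: reached.
Gor would need Zel (Gate 6), but Zel never turns on.
Jor would need Run, Wex, and Zel (Gate 2), but Zel never turns on.
Reached: Dor and Run — 2 of the 5.

2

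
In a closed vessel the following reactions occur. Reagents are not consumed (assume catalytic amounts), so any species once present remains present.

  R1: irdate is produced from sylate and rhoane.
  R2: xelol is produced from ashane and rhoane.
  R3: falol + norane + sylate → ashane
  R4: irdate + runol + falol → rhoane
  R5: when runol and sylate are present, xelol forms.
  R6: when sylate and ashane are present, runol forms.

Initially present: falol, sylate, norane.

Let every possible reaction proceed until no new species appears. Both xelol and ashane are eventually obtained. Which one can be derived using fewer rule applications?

ashane: falol, norane, and sylate present → ashane forms (R3). [1 rule application]
xelol: falol, norane, and sylate present → ashane forms (R3). sylate and ashane present → runol forms (R6). runol and sylate present → xelol forms (R5). [3 rule applications]
ashane needs fewer.

ashane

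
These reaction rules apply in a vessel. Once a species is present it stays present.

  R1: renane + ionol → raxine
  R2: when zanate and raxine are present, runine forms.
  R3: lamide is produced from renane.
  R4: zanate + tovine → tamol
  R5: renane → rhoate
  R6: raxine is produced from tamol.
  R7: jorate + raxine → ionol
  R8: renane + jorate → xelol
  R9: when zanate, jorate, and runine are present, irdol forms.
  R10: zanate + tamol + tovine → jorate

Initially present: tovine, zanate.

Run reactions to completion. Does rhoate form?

rhoate would need renane (R5), but renane never forms.

No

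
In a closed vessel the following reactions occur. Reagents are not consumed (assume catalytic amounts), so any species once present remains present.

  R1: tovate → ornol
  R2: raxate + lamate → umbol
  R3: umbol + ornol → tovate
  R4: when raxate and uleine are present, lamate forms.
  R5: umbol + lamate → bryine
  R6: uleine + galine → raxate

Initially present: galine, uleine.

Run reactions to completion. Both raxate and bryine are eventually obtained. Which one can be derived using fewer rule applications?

raxate: uleine and galine present → raxate forms (R6). [1 rule application]
bryine: uleine and galine present → raxate forms (R6). raxate and uleine present → lamate forms (R4). raxate and lamate present → umbol forms (R2). umbol and lamate present → bryine forms (R5). [4 rule applications]
raxate needs fewer.

raxate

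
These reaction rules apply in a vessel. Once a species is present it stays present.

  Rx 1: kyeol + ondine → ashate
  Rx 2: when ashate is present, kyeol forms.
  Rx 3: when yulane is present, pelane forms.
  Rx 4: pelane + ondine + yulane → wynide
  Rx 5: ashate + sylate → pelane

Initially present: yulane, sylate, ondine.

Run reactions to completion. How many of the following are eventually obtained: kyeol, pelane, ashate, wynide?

yulane present → pelane forms (Rx 3).
pelane, ondine, and yulane present → wynide forms (Rx 4).
kyeol would need ashate (Rx 2), but ashate never forms.
pelane: reached.
ashate would need kyeol and ondine (Rx 1), but kyeol never forms.
wynide: reached.
Reached: pelane and wynide — 2 of the 4.

2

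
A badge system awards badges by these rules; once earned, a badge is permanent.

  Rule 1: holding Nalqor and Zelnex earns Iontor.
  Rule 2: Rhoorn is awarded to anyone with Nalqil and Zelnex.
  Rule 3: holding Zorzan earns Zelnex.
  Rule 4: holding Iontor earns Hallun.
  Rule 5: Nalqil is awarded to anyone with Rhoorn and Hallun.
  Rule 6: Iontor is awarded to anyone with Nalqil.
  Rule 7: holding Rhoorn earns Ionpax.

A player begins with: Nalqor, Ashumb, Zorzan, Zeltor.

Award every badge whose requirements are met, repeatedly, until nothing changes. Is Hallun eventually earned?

Yes

With Zorzan, Zelnex is earned (Rule 3).
With Nalqor and Zelnex, Iontor is earned (Rule 1).
With Iontor, Hallun is earned (Rule 4).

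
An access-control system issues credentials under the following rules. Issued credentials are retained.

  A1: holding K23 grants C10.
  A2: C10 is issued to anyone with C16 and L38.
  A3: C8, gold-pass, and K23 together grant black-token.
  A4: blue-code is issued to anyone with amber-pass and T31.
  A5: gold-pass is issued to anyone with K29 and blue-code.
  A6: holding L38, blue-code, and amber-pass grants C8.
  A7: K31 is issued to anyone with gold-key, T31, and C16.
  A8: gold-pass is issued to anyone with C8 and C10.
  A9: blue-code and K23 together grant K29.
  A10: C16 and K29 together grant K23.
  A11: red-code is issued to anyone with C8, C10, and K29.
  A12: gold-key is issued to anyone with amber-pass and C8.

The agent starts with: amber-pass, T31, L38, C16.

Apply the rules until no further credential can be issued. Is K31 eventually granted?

Holding amber-pass and T31 grants blue-code (A4).
Holding L38, blue-code, and amber-pass grants C8 (A6).
Holding amber-pass and C8 grants gold-key (A12).
Holding gold-key, T31, and C16 grants K31 (A7).

Yes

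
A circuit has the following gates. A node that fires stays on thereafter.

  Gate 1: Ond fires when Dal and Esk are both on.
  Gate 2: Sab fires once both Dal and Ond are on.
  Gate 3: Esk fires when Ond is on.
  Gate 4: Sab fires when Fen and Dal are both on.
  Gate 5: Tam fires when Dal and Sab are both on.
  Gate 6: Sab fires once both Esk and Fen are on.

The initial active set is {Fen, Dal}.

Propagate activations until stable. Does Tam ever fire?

Gate 4: Fen and Dal on → Sab on.
Dal and Sab are on, so Tam fires (Gate 5).

Yes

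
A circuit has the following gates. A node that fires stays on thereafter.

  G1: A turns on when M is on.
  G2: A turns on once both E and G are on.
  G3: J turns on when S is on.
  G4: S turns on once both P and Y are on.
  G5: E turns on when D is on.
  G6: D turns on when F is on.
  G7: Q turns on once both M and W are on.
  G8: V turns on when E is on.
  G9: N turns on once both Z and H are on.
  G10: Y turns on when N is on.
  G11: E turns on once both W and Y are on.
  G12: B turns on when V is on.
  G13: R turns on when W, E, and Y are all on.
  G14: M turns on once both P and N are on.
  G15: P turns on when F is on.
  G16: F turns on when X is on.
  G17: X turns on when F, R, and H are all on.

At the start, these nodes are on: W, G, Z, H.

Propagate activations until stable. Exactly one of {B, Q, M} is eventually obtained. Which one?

B

Z and H are on, so N turns on (G9).
G10: N on → Y on.
G11: W and Y on → E on.
G8: E on → V on.
V is on, so B turns on (G12).
M would need P and N (G14), but P never turns on. Q would need M and W (G7), but M never turns on.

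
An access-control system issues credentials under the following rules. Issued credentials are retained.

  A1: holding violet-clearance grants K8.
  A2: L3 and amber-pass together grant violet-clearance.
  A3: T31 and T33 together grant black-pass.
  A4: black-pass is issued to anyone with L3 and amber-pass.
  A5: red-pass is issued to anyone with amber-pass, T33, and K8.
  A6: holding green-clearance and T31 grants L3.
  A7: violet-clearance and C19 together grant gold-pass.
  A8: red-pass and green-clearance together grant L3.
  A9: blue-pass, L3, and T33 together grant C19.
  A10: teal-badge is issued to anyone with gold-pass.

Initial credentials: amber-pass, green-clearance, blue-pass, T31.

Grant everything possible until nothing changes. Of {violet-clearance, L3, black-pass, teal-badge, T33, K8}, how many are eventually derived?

4

Holding green-clearance and T31 grants L3 (A6).
Holding L3 and amber-pass grants violet-clearance (A2).
Holding L3 and amber-pass grants black-pass (A4).
Holding violet-clearance grants K8 (A1).
violet-clearance: reached.
L3: reached.
black-pass: reached.
teal-badge would need gold-pass (A10), but gold-pass is never granted.
No rule produces T33, and it is not given.
K8: reached.
Reached: violet-clearance, L3, black-pass, and K8 — 4 of the 6.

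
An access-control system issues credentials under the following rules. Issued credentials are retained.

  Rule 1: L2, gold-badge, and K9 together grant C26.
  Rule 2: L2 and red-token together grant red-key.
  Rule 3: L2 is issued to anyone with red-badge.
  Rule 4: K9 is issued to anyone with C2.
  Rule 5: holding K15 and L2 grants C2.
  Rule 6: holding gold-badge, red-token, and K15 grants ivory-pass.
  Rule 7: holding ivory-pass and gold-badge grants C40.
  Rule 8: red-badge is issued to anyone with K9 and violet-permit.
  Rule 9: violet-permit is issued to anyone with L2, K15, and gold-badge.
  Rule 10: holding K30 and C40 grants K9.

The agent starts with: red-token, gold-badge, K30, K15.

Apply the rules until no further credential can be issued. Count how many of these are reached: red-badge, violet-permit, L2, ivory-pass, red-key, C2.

Holding gold-badge, red-token, and K15 grants ivory-pass (Rule 6).
red-badge would need K9 and violet-permit (Rule 8), but violet-permit is never granted.
violet-permit would need L2, K15, and gold-badge (Rule 9), but L2 is never granted.
L2 would need red-badge (Rule 3), but red-badge is never granted.
ivory-pass: reached.
red-key would need L2 and red-token (Rule 2), but L2 is never granted.
C2 would need K15 and L2 (Rule 5), but L2 is never granted.
Reached: ivory-pass — 1 of the 6.

1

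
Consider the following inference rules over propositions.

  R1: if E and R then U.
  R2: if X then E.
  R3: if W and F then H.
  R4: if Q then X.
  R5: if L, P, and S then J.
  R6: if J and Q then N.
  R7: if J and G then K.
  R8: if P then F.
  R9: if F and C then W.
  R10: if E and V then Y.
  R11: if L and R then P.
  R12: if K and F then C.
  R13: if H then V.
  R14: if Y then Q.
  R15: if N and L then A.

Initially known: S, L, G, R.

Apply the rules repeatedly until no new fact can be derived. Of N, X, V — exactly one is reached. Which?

V

From L and R, R11 gives P.
L, P, and S hold, so J follows (R5).
P holds, so F follows (R8).
From J and G, R7 gives K.
From K and F, R12 gives C.
From F and C, R9 gives W.
W and F hold, so H follows (R3).
H holds, so V follows (R13).
X would need Q (R4), but Q is never established. N would need J and Q (R6), but Q is never established.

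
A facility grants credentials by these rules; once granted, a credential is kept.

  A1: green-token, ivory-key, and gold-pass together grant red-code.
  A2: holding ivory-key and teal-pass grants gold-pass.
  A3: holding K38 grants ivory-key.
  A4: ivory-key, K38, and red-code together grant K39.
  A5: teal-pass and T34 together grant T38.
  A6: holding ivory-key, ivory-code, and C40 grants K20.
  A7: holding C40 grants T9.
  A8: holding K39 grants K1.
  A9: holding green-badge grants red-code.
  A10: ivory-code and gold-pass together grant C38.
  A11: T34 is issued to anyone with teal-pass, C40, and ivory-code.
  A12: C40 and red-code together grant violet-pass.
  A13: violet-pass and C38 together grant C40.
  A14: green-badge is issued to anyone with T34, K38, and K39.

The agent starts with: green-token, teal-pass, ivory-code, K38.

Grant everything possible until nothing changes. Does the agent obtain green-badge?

green-badge would need T34, K38, and K39 (A14), but T34 is never granted.

No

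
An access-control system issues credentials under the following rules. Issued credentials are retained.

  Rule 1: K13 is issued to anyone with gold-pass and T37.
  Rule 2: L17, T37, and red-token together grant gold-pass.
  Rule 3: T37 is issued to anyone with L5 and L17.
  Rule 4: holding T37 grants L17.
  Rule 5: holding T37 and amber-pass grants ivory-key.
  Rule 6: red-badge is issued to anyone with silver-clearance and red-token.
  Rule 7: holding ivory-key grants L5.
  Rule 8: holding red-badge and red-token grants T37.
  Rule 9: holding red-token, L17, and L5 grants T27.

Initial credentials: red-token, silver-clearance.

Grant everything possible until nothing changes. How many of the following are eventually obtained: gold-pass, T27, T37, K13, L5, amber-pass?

Holding silver-clearance and red-token grants red-badge (Rule 6).
Holding red-badge and red-token grants T37 (Rule 8).
Holding T37 grants L17 (Rule 4).
Holding L17, T37, and red-token grants gold-pass (Rule 2).
Holding gold-pass and T37 grants K13 (Rule 1).
gold-pass: reached.
T27 would need red-token, L17, and L5 (Rule 9), but L5 is never granted.
T37: reached.
K13: reached.
L5 would need ivory-key (Rule 7), but ivory-key is never granted.
No rule produces amber-pass, and it is not given.
Reached: gold-pass, T37, and K13 — 3 of the 6.

3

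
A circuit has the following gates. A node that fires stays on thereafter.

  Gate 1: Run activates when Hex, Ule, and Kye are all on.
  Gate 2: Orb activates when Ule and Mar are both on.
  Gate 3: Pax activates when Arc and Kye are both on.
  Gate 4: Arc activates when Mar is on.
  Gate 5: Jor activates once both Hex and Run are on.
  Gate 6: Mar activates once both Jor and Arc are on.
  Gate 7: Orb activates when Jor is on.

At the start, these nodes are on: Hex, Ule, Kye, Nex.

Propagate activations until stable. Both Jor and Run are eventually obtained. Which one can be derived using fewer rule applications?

Run: Hex, Ule, and Kye are on, so Run activates (Gate 1). [1 rule application]
Jor: Gate 1: Hex, Ule, and Kye on → Run on. Hex and Run are on, so Jor activates (Gate 5). [2 rule applications]
Run needs fewer.

Run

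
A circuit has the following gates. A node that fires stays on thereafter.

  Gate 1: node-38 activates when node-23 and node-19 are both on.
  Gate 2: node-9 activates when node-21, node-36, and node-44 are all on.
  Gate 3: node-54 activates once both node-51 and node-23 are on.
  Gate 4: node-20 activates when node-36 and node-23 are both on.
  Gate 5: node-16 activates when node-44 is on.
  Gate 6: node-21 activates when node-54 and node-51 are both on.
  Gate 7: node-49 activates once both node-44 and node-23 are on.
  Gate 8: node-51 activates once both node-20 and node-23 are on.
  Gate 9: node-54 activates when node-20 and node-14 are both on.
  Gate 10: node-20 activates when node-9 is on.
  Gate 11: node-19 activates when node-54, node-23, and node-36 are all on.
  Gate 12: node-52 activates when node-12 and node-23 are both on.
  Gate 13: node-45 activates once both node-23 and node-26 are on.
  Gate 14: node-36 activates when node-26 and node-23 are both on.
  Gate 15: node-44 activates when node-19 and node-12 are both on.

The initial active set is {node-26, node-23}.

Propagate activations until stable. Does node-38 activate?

node-26 and node-23 are on, so node-36 activates (Gate 14).
node-36 and node-23 are on, so node-20 activates (Gate 4).
node-20 and node-23 are on, so node-51 activates (Gate 8).
Gate 3: node-51 and node-23 on → node-54 on.
node-54, node-23, and node-36 are on, so node-19 activates (Gate 11).
Gate 1: node-23 and node-19 on → node-38 on.

Yes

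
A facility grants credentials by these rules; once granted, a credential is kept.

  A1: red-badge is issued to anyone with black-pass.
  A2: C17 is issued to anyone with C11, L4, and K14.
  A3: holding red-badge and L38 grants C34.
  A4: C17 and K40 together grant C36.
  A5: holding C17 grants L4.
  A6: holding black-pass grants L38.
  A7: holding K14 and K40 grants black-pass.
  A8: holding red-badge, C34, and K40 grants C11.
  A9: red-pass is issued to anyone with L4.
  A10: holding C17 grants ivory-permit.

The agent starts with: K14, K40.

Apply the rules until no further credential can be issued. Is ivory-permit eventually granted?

No

ivory-permit would need C17 (A10), but C17 is never granted.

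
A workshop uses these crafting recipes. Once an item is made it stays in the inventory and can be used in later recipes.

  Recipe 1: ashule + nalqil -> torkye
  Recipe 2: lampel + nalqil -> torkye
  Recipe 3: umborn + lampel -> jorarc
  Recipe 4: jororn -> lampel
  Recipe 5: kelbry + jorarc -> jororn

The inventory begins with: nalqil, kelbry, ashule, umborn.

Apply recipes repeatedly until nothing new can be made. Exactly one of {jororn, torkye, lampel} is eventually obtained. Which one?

ashule + nalqil -> torkye (Recipe 1).
lampel would need jororn (Recipe 4), but jororn is never obtained. jororn would need kelbry and jorarc (Recipe 5), but jorarc is never obtained.

torkye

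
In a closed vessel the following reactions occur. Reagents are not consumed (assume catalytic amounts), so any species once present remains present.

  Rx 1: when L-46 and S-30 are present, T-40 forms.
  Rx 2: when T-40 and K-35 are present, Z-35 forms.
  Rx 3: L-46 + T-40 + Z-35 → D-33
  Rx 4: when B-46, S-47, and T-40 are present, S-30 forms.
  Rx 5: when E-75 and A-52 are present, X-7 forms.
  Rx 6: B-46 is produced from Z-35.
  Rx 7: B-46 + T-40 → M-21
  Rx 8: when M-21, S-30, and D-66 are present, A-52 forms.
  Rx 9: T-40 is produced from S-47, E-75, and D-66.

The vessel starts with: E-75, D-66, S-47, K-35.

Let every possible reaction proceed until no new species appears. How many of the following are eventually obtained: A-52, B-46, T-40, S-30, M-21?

S-47, E-75, and D-66 present → T-40 forms (Rx 9).
T-40 and K-35 present → Z-35 forms (Rx 2).
Z-35 present → B-46 forms (Rx 6).
B-46, S-47, and T-40 present → S-30 forms (Rx 4).
B-46 and T-40 present → M-21 forms (Rx 7).
M-21, S-30, and D-66 present → A-52 forms (Rx 8).
A-52: reached.
B-46: reached.
T-40: reached.
S-30: reached.
M-21: reached.
All 5 are reached.

5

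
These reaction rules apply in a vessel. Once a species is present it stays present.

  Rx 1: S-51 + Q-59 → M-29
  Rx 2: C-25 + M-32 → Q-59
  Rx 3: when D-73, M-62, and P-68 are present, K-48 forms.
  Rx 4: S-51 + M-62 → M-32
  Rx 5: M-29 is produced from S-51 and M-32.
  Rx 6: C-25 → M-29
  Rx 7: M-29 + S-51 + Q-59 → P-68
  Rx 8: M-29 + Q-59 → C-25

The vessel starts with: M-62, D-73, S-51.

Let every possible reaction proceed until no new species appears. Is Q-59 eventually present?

Q-59 would need C-25 and M-32 (Rx 2), but C-25 never forms.

No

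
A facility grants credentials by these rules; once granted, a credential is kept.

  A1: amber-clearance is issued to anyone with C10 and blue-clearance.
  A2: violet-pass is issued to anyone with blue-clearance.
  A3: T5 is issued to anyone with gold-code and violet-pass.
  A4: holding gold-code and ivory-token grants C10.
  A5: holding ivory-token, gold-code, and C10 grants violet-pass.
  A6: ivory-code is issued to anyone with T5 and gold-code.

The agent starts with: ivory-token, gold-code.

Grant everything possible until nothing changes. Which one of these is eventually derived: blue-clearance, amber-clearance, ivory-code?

Holding gold-code and ivory-token grants C10 (A4).
Holding ivory-token, gold-code, and C10 grants violet-pass (A5).
Holding gold-code and violet-pass grants T5 (A3).
Holding T5 and gold-code grants ivory-code (A6).
amber-clearance would need C10 and blue-clearance (A1), but blue-clearance is never granted. No rule produces blue-clearance, and it is not given.

ivory-code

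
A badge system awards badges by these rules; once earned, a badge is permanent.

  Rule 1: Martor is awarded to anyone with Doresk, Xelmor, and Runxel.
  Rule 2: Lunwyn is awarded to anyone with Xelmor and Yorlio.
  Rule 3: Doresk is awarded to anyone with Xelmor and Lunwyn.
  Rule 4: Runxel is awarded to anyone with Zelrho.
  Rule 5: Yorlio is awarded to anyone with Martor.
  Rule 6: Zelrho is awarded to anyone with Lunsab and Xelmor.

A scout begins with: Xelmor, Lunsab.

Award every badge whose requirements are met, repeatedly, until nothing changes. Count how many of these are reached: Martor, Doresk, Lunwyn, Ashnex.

0

Martor would need Doresk, Xelmor, and Runxel (Rule 1), but Doresk is never earned.
Doresk would need Xelmor and Lunwyn (Rule 3), but Lunwyn is never earned.
Lunwyn would need Xelmor and Yorlio (Rule 2), but Yorlio is never earned.
No rule produces Ashnex, and it is not given.
None of the 4 are reached.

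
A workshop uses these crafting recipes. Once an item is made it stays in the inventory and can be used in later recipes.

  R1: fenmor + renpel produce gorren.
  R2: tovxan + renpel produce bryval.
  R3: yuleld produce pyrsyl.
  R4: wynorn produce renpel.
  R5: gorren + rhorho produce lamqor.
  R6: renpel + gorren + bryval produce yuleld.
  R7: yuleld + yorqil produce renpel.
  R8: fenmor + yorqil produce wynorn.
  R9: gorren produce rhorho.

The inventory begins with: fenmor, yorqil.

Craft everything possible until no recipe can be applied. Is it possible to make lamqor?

Yes

fenmor + yorqil → wynorn (R8).
wynorn → renpel (R4).
Using R1, fenmor and renpel make gorren.
Using R9, gorren makes rhorho.
gorren + rhorho → lamqor (R5).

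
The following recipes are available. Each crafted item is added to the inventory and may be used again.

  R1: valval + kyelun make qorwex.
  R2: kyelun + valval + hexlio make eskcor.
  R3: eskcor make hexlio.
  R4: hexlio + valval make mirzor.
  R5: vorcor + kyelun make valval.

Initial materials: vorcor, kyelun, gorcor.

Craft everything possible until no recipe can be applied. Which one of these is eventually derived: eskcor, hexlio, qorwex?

vorcor + kyelun → valval (R5).
Using R1, valval and kyelun make qorwex.
eskcor would need kyelun, valval, and hexlio (R2), but hexlio is never obtained. hexlio would need eskcor (R3), but eskcor is never obtained.

qorwex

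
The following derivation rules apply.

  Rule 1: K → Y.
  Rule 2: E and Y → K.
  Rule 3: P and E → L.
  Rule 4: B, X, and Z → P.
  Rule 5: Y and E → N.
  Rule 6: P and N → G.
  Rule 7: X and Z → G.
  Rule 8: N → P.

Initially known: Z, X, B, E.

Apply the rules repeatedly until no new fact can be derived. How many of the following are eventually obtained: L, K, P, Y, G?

From B, X, and Z, Rule 4 gives P.
X and Z hold, so G follows (Rule 7).
P and E hold, so L follows (Rule 3).
L: reached.
K would need E and Y (Rule 2), but Y is never established.
P: reached.
Y would need K (Rule 1), but K is never established.
G: reached.
Reached: L, P, and G — 3 of the 5.

3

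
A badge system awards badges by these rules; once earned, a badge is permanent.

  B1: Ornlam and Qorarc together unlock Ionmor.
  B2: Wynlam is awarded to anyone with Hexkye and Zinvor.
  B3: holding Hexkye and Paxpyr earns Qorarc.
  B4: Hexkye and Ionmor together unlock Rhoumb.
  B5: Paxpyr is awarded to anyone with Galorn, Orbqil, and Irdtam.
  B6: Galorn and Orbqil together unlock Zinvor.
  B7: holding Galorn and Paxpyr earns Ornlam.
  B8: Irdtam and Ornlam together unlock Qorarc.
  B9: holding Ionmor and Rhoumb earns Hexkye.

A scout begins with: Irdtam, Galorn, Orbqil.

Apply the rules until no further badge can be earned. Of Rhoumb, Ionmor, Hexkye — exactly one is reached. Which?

With Galorn, Orbqil, and Irdtam, Paxpyr is earned (B5).
With Galorn and Paxpyr, Ornlam is earned (B7).
With Irdtam and Ornlam, Qorarc is earned (B8).
With Ornlam and Qorarc, Ionmor is earned (B1).
Rhoumb would need Hexkye and Ionmor (B4), but Hexkye is never earned. Hexkye would need Ionmor and Rhoumb (B9), but Rhoumb is never earned.

Ionmor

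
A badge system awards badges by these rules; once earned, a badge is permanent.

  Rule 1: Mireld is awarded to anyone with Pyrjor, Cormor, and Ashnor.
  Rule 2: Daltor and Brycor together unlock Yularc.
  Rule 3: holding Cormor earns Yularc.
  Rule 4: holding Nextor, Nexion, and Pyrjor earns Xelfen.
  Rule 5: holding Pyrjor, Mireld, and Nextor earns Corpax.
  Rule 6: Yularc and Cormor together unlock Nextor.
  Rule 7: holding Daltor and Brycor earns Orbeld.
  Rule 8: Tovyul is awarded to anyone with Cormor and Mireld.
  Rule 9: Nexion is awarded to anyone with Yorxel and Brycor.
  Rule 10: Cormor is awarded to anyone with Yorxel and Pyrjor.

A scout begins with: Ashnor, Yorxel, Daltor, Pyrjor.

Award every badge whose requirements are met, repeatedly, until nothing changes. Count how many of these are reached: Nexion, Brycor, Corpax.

1

With Yorxel and Pyrjor, Cormor is earned (Rule 10).
With Cormor, Yularc is earned (Rule 3).
With Pyrjor, Cormor, and Ashnor, Mireld is earned (Rule 1).
With Yularc and Cormor, Nextor is earned (Rule 6).
With Pyrjor, Mireld, and Nextor, Corpax is earned (Rule 5).
Nexion would need Yorxel and Brycor (Rule 9), but Brycor is never earned.
No rule produces Brycor, and it is not given.
Corpax: reached.
Reached: Corpax — 1 of the 3.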